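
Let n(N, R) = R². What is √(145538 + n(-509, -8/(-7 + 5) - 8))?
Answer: √145554 ≈ 381.52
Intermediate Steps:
√(145538 + n(-509, -8/(-7 + 5) - 8)) = √(145538 + (-8/(-7 + 5) - 8)²) = √(145538 + (-8/(-2) - 8)²) = √(145538 + (-8*(-½) - 8)²) = √(145538 + (4 - 8)²) = √(145538 + (-4)²) = √(145538 + 16) = √145554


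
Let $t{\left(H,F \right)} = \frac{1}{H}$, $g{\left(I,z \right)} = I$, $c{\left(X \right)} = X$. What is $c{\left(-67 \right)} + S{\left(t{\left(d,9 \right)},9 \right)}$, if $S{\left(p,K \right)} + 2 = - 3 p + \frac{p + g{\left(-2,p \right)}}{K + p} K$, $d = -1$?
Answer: $- \frac{555}{8} \approx -69.375$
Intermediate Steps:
$S{\left(p,K \right)} = -2 - 3 p + \frac{K \left(-2 + p\right)}{K + p}$ ($S{\left(p,K \right)} = -2 + \left(- 3 p + \frac{p - 2}{K + p} K\right) = -2 + \left(- 3 p + \frac{-2 + p}{K + p} K\right) = -2 + \left(- 3 p + \frac{K \left(-2 + p\right)}{K + p}\right) = -2 - 3 p + \frac{K \left(-2 + p\right)}{K + p}$)
$c{\left(-67 \right)} + S{\left(t{\left(d,9 \right)},9 \right)} = -67 + \frac{\left(-4\right) 9 - 3 \left(\frac{1}{-1}\right)^{2} - \frac{2}{-1} - \frac{18}{-1}}{9 + \frac{1}{-1}} = -67 + \frac{-36 - 3 \left(-1\right)^{2} - -2 - 18 \left(-1\right)}{9 - 1} = -67 + \frac{-36 - 3 + 2 + 18}{8} = -67 + \frac{1}{8} \left(-19\right) = -67 - \frac{19}{8} = - \frac{555}{8}$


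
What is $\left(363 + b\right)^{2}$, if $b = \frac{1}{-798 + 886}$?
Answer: $\frac{1020483025}{7744} \approx 1.3178 \cdot 10^{5}$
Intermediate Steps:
$b = \frac{1}{88} \approx 0.011364$
$\left(363 + b\right)^{2} = \left(363 + \frac{1}{88}\right)^{2} = \left(\frac{31945}{88}\right)^{2} = \frac{1020483025}{7744}$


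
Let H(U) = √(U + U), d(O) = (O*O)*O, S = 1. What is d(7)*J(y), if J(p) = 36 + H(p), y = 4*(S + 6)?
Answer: 12348 + 686*√14 ≈ 14915.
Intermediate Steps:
y = 28 (y = 4*(1 + 6) = 4*7 = 28)
d(O) = O³ (d(O) = O²*O = O³)
H(U) = √2*√U (H(U) = √(2*U) = √2*√U)
J(p) = 36 + √2*√p
d(7)*J(y) = 7³*(36 + √2*√28) = 343*(36 + √2*(2*√7)) = 343*(36 + 2*√14) = 12348 + 686*√14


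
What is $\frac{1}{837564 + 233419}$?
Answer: $\frac{1}{1070983} \approx 9.3372 \cdot 10^{-7}$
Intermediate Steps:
$\frac{1}{837564 + 233419} = \frac{1}{1070983}$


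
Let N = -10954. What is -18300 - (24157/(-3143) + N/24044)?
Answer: -98737220305/5397878 ≈ -18292.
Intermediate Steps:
-18300 - (24157/(-3143) + N/24044) = -18300 - (24157/(-3143) - 10954/24044) = -18300 - (24157*(-1/3143) - 10954*1/24044) = -18300 - (-3451/449 - 5477/12022) = -18300 - 1*(-43947095/5397878) = -18300 + 43947095/5397878 = -98737220305/5397878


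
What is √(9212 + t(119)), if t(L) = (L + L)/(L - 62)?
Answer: √29943354/57 ≈ 96.001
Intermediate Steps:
t(L) = 2*L/(-62 + L) (t(L) = (2*L)/(-62 + L) = 2*L/(-62 + L))
√(9212 + t(119)) = √(9212 + 2*119/(-62 + 119)) = √(9212 + 2*119/57) = √(9212 + 2*119*(1/57)) = √(9212 + 238/57) = √(525322/57) = √29943354/57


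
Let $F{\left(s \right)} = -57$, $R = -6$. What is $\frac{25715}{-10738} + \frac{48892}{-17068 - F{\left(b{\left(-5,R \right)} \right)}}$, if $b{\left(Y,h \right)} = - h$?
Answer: $- \frac{962440161}{182664118} \approx -5.2689$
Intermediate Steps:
$\frac{25715}{-10738} + \frac{48892}{-17068 - F{\left(b{\left(-5,R \right)} \right)}} = \frac{25715}{-10738} + \frac{48892}{-17068 - -57} = 25715 \left(- \frac{1}{10738}\right) + \frac{48892}{-17068 + 57} = - \frac{25715}{10738} + \frac{48892}{-17011} = - \frac{25715}{10738} + 48892 \left(- \frac{1}{17011}\right) = - \frac{25715}{10738} - \frac{48892}{17011} = - \frac{962440161}{182664118}$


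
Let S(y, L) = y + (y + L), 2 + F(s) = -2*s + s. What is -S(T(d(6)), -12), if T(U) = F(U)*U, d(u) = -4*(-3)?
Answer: 348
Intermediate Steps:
d(u) = 12
F(s) = -2 - s (F(s) = -2 + (-2*s + s) = -2 - s)
T(U) = U*(-2 - U) (T(U) = (-2 - U)*U = U*(-2 - U))
S(y, L) = L + 2*y (S(y, L) = y + (L + y) = L + 2*y)
-S(T(d(6)), -12) = -(-12 + 2*(-1*12*(2 + 12))) = -(-12 + 2*(-1*12*14)) = -(-12 + 2*(-168)) = -(-12 - 336) = -1*(-348) = 348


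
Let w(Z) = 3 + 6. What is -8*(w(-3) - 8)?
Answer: -8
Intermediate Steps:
w(Z) = 9
-8*(w(-3) - 8) = -8*(9 - 8) = -8*1 = -8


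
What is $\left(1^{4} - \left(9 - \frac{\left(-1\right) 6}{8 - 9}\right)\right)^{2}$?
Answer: $4$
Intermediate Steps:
$\left(1^{4} - \left(9 - \frac{\left(-1\right) 6}{8 - 9}\right)\right)^{2} = \left(1 - \left(9 - \frac{1}{-1} \left(-6\right)\right)\right)^{2} = \left(1 - 3\right)^{2} = \left(-2\right)^{2} = 4$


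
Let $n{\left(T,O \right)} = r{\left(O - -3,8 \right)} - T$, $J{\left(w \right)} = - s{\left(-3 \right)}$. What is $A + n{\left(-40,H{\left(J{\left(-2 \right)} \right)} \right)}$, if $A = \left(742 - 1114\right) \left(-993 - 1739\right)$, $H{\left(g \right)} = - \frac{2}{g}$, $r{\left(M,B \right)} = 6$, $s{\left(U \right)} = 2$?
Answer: $1016350$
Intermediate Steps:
$J{\left(w \right)} = -2$ ($J{\left(w \right)} = \left(-1\right) 2 = -2$)
$A = 1016304$ ($A = \left(-372\right) \left(-2732\right) = 1016304$)
$n{\left(T,O \right)} = 6 - T$
$A + n{\left(-40,H{\left(J{\left(-2 \right)} \right)} \right)} = 1016304 + \left(6 - -40\right) = 1016304 + \left(6 + 40\right) = 1016304 + 46 = 1016350$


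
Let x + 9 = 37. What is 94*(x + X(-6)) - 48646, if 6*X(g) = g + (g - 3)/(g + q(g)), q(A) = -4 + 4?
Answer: -92169/2 ≈ -46085.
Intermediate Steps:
x = 28 (x = -9 + 37 = 28)
q(A) = 0
X(g) = g/6 + (-3 + g)/(6*g) (X(g) = (g + (g - 3)/(g + 0))/6 = (g + (-3 + g)/g)/6 = g/6 + (-3 + g)/(6*g))
94*(x + X(-6)) - 48646 = 94*(28 + (⅙)*(-3 - 6 + (-6)²)/(-6)) - 48646 = 94*(28 + (⅙)*(-⅙)*(-3 - 6 + 36)) - 48646 = 94*(28 + (⅙)*(-⅙)*27) - 48646 = 94*(28 - ¾) - 48646 = 94*(109/4) - 48646 = 5123/2 - 48646 = -92169/2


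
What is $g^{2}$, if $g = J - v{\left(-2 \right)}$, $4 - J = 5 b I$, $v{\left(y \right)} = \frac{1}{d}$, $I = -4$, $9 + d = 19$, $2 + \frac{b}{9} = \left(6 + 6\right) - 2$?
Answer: $\frac{208484721}{100} \approx 2.0848 \cdot 10^{6}$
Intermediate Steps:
$b = 72$ ($b = -18 + 9 \left(\left(6 + 6\right) - 2\right) = -18 + 9 \left(12 - 2\right) = -18 + 9 \cdot 10 = -18 + 90 = 72$)
$d = 10$ ($d = -9 + 19 = 10$)
$v{\left(y \right)} = \frac{1}{10}$
$J = 1444$ ($J = 4 - 5 \cdot 72 \left(-4\right) = 4 - 360 \left(-4\right) = 4 - -1440 = 4 + 1440 = 1444$)
$g = \frac{14439}{10}$ ($g = 1444 - \frac{1}{10} = \frac{14439}{10} \approx 1443.9$)
$g^{2} = \left(\frac{14439}{10}\right)^{2} = \frac{208484721}{100}$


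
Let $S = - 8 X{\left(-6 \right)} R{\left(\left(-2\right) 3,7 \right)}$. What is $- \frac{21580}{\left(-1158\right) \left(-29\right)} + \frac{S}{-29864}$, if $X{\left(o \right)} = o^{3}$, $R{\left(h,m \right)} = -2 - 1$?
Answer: $- \frac{29398502}{62680803} \approx -0.46902$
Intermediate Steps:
$R{\left(h,m \right)} = -3$ ($R{\left(h,m \right)} = -2 - 1 = -3$)
$S = -5184$ ($S = - 8 \left(-6\right)^{3} \left(-3\right) = \left(-8\right) \left(-216\right) \left(-3\right) = 1728 \left(-3\right) = -5184$)
$- \frac{21580}{\left(-1158\right) \left(-29\right)} + \frac{S}{-29864} = - \frac{21580}{\left(-1158\right) \left(-29\right)} - \frac{5184}{-29864} = - \frac{21580}{33582} - - \frac{648}{3733} = \left(-21580\right) \frac{1}{33582} + \frac{648}{3733} = - \frac{10790}{16791} + \frac{648}{3733} = - \frac{29398502}{62680803}$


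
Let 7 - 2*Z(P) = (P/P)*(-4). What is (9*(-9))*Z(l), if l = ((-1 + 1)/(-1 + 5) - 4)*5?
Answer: -891/2 ≈ -445.50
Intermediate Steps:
l = -20 (l = (0/4 - 4)*5 = (0*(¼) - 4)*5 = (0 - 4)*5 = -4*5 = -20)
Z(P) = 11/2 (Z(P) = 7/2 - P/P*(-4)/2 = 7/2 - (-4)/2 = 7/2 - ½*(-4) = 7/2 + 2 = 11/2)
(9*(-9))*Z(l) = (9*(-9))*(11/2) = -81*11/2 = -891/2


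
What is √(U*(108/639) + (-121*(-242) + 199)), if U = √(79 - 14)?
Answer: √(148613721 + 852*√65)/71 ≈ 171.70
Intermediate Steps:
U = √65 ≈ 8.0623
√(U*(108/639) + (-121*(-242) + 199)) = √(√65*(108/639) + (-121*(-242) + 199)) = √(√65*(108*(1/639)) + (29282 + 199)) = √(√65*(12/71) + 29481) = √(12*√65/71 + 29481) = √(29481 + 12*√65/71)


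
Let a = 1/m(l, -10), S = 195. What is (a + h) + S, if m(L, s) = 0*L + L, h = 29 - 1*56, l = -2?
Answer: 335/2 ≈ 167.50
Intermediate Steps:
h = -27 (h = 29 - 56 = -27)
m(L, s) = L (m(L, s) = 0 + L = L)
a = -1/2 (a = 1/(-2) = -1/2 ≈ -0.50000)
(a + h) + S = (-1/2 - 27) + 195 = -55/2 + 195 = 335/2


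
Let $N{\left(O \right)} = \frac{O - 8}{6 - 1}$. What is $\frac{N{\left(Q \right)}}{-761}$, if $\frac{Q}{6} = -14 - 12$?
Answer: $\frac{164}{3805} \approx 0.043101$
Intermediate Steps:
$Q = -156$ ($Q = 6 \left(-14 - 12\right) = 6 \left(-26\right) = -156$)
$N{\left(O \right)} = - \frac{8}{5} + \frac{O}{5}$ ($N{\left(O \right)} = \frac{-8 + O}{5} = \left(-8 + O\right) \frac{1}{5} = - \frac{8}{5} + \frac{O}{5}$)
$\frac{N{\left(Q \right)}}{-761} = \frac{- \frac{8}{5} + \frac{1}{5} \left(-156\right)}{-761} = \left(- \frac{8}{5} - \frac{156}{5}\right) \left(- \frac{1}{761}\right) = \left(- \frac{164}{5}\right) \left(- \frac{1}{761}\right) = \frac{164}{3805}$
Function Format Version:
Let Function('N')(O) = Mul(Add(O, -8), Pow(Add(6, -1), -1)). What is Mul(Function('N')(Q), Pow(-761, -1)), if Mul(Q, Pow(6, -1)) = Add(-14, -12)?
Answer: Rational(164, 3805) ≈ 0.043101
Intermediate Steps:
Q = -156 (Q = Mul(6, Add(-14, -12)) = Mul(6, -26) = -156)
Function('N')(O) = Add(Rational(-8, 5), Mul(Rational(1, 5), O)) (Function('N')(O) = Mul(Add(-8, O), Pow(5, -1)) = Mul(Add(-8, O), Rational(1, 5)) = Add(Rational(-8, 5), Mul(Rational(1, 5), O)))
Mul(Function('N')(Q), Pow(-761, -1)) = Mul(Add(Rational(-8, 5), Mul(Rational(1, 5), -156)), Pow(-761, -1)) = Mul(Add(Rational(-8, 5), Rational(-156, 5)), Rational(-1, 761)) = Mul(Rational(-164, 5), Rational(-1, 761)) = Rational(164, 3805)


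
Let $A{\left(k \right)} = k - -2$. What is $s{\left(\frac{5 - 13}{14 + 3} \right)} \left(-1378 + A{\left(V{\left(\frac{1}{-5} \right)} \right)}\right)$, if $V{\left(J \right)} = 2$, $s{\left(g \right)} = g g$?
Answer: $- \frac{87936}{289} \approx -304.28$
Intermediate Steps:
$s{\left(g \right)} = g^{2}$
$A{\left(k \right)} = 2 + k$ ($A{\left(k \right)} = k + 2 = 2 + k$)
$s{\left(\frac{5 - 13}{14 + 3} \right)} \left(-1378 + A{\left(V{\left(\frac{1}{-5} \right)} \right)}\right) = \left(\frac{5 - 13}{14 + 3}\right)^{2} \left(-1378 + \left(2 + 2\right)\right) = \left(- \frac{8}{17}\right)^{2} \left(-1378 + 4\right) = \left(\left(-8\right) \frac{1}{17}\right)^{2} \left(-1374\right) = \left(- \frac{8}{17}\right)^{2} \left(-1374\right) = \frac{64}{289} \left(-1374\right) = - \frac{87936}{289}$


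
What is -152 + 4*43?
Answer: 20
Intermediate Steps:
-152 + 4*43 = -152 + 172 = 20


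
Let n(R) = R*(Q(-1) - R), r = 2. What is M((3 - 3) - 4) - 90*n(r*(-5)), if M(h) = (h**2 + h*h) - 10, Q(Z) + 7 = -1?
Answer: 1822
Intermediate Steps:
Q(Z) = -8 (Q(Z) = -7 - 1 = -8)
M(h) = -10 + 2*h**2 (M(h) = (h**2 + h**2) - 10 = 2*h**2 - 10 = -10 + 2*h**2)
n(R) = R*(-8 - R)
M((3 - 3) - 4) - 90*n(r*(-5)) = (-10 + 2*((3 - 3) - 4)**2) - (-90)*2*(-5)*(8 + 2*(-5)) = (-10 + 2*(0 - 4)**2) - (-90)*(-10)*(8 - 10) = (-10 + 2*(-4)**2) - (-90)*(-10)*(-2) = (-10 + 2*16) - 90*(-20) = (-10 + 32) + 1800 = 22 + 1800 = 1822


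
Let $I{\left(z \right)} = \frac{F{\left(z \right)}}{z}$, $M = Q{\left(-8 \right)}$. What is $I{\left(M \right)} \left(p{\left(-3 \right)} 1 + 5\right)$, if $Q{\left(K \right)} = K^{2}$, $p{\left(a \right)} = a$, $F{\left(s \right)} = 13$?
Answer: $\frac{13}{32} \approx 0.40625$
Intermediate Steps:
$M = 64$ ($M = \left(-8\right)^{2} = 64$)
$I{\left(z \right)} = \frac{13}{z}$
$I{\left(M \right)} \left(p{\left(-3 \right)} 1 + 5\right) = \frac{13}{64} \left(\left(-3\right) 1 + 5\right) = 13 \cdot \frac{1}{64} \left(-3 + 5\right) = \frac{13}{64} \cdot 2 = \frac{13}{32}$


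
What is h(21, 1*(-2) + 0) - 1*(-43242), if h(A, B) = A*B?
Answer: 43200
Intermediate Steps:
h(21, 1*(-2) + 0) - 1*(-43242) = 21*(1*(-2) + 0) - 1*(-43242) = 21*(-2 + 0) + 43242 = 21*(-2) + 43242 = -42 + 43242 = 43200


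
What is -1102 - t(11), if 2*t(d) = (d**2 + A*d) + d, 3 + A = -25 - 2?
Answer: -1003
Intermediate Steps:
A = -30 (A = -3 + (-25 - 2) = -3 - 27 = -30)
t(d) = d**2/2 - 29*d/2 (t(d) = ((d**2 - 30*d) + d)/2 = (d**2 - 29*d)/2 = d**2/2 - 29*d/2)
-1102 - t(11) = -1102 - 11*(-29 + 11)/2 = -1102 - 11*(-18)/2 = -1102 - 1*(-99) = -1102 + 99 = -1003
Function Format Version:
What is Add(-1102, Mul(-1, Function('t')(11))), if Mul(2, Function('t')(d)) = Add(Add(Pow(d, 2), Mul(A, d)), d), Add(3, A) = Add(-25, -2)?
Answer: -1003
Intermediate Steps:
A = -30 (A = Add(-3, Add(-25, -2)) = Add(-3, -27) = -30)
Function('t')(d) = Add(Mul(Rational(1, 2), Pow(d, 2)), Mul(Rational(-29, 2), d)) (Function('t')(d) = Mul(Rational(1, 2), Add(Add(Pow(d, 2), Mul(-30, d)), d)) = Mul(Rational(1, 2), Add(Pow(d, 2), Mul(-29, d))) = Add(Mul(Rational(1, 2), Pow(d, 2)), Mul(Rational(-29, 2), d)))
Add(-1102, Mul(-1, Function('t')(11))) = Add(-1102, Mul(-1, Mul(Rational(1, 2), 11, Add(-29, 11)))) = Add(-1102, Mul(-1, Mul(Rational(1, 2), 11, -18))) = Add(-1102, Mul(-1, -99)) = Add(-1102, 99) = -1003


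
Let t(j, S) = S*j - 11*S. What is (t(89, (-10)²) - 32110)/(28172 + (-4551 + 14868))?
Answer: -2210/3499 ≈ -0.63161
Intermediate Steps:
t(j, S) = -11*S + S*j
(t(89, (-10)²) - 32110)/(28172 + (-4551 + 14868)) = ((-10)²*(-11 + 89) - 32110)/(28172 + (-4551 + 14868)) = (100*78 - 32110)/(28172 + 10317) = (7800 - 32110)/38489 = -24310*1/38489 = -2210/3499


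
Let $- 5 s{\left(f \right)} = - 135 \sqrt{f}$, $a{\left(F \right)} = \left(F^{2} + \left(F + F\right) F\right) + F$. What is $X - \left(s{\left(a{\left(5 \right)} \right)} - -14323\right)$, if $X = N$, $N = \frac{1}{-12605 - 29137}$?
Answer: $- \frac{597870667}{41742} - 108 \sqrt{5} \approx -14565.0$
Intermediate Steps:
$a{\left(F \right)} = F + 3 F^{2}$ ($a{\left(F \right)} = \left(F^{2} + 2 F F\right) + F = \left(F^{2} + 2 F^{2}\right) + F = 3 F^{2} + F = F + 3 F^{2}$)
$s{\left(f \right)} = 27 \sqrt{f}$ ($s{\left(f \right)} = - \frac{\left(-135\right) \sqrt{f}}{5} = 27 \sqrt{f}$)
$N = - \frac{1}{41742}$ ($N = \frac{1}{-41742} = - \frac{1}{41742} \approx -2.3957 \cdot 10^{-5}$)
$X = - \frac{1}{41742} \approx -2.3957 \cdot 10^{-5}$
$X - \left(s{\left(a{\left(5 \right)} \right)} - -14323\right) = - \frac{1}{41742} - \left(27 \sqrt{5 \left(1 + 3 \cdot 5\right)} - -14323\right) = - \frac{1}{41742} - \left(27 \sqrt{5 \left(1 + 15\right)} + 14323\right) = - \frac{1}{41742} - \left(27 \sqrt{5 \cdot 16} + 14323\right) = - \frac{1}{41742} - \left(27 \sqrt{80} + 14323\right) = - \frac{1}{41742} - \left(27 \cdot 4 \sqrt{5} + 14323\right) = - \frac{1}{41742} - \left(108 \sqrt{5} + 14323\right) = - \frac{1}{41742} - \left(14323 + 108 \sqrt{5}\right) = - \frac{597870667}{41742} - 108 \sqrt{5}$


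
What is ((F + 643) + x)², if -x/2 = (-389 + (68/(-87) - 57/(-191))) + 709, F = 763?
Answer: 162426868302400/276124689 ≈ 5.8824e+5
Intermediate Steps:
x = -10618822/16617 (x = -2*((-389 + (68/(-87) - 57/(-191))) + 709) = -2*((-389 + (68*(-1/87) - 57*(-1/191))) + 709) = -2*((-389 + (-68/87 + 57/191)) + 709) = -2*((-389 - 8029/16617) + 709) = -2*(-6472042/16617 + 709) = -2*5309411/16617 = -10618822/16617 ≈ -639.03)
((F + 643) + x)² = ((763 + 643) - 10618822/16617)² = (1406 - 10618822/16617)² = (12744680/16617)² = 162426868302400/276124689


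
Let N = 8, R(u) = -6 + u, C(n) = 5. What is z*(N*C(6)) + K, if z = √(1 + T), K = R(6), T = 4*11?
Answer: 120*√5 ≈ 268.33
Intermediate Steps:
T = 44
K = 0 (K = -6 + 6 = 0)
z = 3*√5 (z = √(1 + 44) = √45 = 3*√5 ≈ 6.7082)
z*(N*C(6)) + K = (3*√5)*(8*5) + 0 = (3*√5)*40 + 0 = 120*√5 + 0 = 120*√5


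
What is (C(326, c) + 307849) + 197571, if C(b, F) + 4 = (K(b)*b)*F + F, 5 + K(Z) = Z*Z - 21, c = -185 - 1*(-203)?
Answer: 623980434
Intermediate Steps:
c = 18 (c = -185 + 203 = 18)
K(Z) = -26 + Z² (K(Z) = -5 + (Z*Z - 21) = -5 + (Z² - 21) = -5 + (-21 + Z²) = -26 + Z²)
C(b, F) = -4 + F + F*b*(-26 + b²) (C(b, F) = -4 + (((-26 + b²)*b)*F + F) = -4 + ((b*(-26 + b²))*F + F) = -4 + (F*b*(-26 + b²) + F) = -4 + (F + F*b*(-26 + b²)) = -4 + F + F*b*(-26 + b²))
(C(326, c) + 307849) + 197571 = ((-4 + 18 + 18*326*(-26 + 326²)) + 307849) + 197571 = ((-4 + 18 + 18*326*(-26 + 106276)) + 307849) + 197571 = ((-4 + 18 + 18*326*106250) + 307849) + 197571 = ((-4 + 18 + 623475000) + 307849) + 197571 = (623475014 + 307849) + 197571 = 623782863 + 197571 = 623980434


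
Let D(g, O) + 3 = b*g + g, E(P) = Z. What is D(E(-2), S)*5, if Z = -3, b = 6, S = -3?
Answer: -120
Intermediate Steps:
E(P) = -3
D(g, O) = -3 + 7*g (D(g, O) = -3 + (6*g + g) = -3 + 7*g)
D(E(-2), S)*5 = (-3 + 7*(-3))*5 = (-3 - 21)*5 = -24*5 = -120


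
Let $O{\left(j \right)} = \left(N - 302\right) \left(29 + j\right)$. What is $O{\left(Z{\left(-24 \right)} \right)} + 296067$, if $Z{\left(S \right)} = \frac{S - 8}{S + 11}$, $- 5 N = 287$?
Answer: $\frac{18509382}{65} \approx 2.8476 \cdot 10^{5}$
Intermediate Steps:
$N = - \frac{287}{5}$ ($N = \left(- \frac{1}{5}\right) 287 = - \frac{287}{5} \approx -57.4$)
$Z{\left(S \right)} = \frac{-8 + S}{11 + S}$
$O{\left(j \right)} = - \frac{52113}{5} - \frac{1797 j}{5}$ ($O{\left(j \right)} = \left(- \frac{287}{5} - 302\right) \left(29 + j\right) = - \frac{1797 \left(29 + j\right)}{5} = - \frac{52113}{5} - \frac{1797 j}{5}$)
$O{\left(Z{\left(-24 \right)} \right)} + 296067 = \left(- \frac{52113}{5} - \frac{1797 \frac{-8 - 24}{11 - 24}}{5}\right) + 296067 = \left(- \frac{52113}{5} - \frac{1797 \frac{1}{-13} \left(-32\right)}{5}\right) + 296067 = \left(- \frac{52113}{5} - \frac{1797 \left(\left(- \frac{1}{13}\right) \left(-32\right)\right)}{5}\right) + 296067 = \left(- \frac{52113}{5} - \frac{57504}{65}\right) + 296067 = - \frac{734973}{65} + 296067 = \frac{18509382}{65}$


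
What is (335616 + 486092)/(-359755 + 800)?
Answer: -821708/358955 ≈ -2.2892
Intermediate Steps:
(335616 + 486092)/(-359755 + 800) = 821708/(-358955) = 821708*(-1/358955) = -821708/358955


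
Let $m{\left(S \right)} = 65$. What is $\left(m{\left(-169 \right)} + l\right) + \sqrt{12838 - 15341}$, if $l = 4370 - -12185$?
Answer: $16620 + i \sqrt{2503} \approx 16620.0 + 50.03 i$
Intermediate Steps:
$l = 16555$ ($l = 4370 + 12185 = 16555$)
$\left(m{\left(-169 \right)} + l\right) + \sqrt{12838 - 15341} = \left(65 + 16555\right) + \sqrt{12838 - 15341} = 16620 + \sqrt{-2503} = 16620 + i \sqrt{2503}$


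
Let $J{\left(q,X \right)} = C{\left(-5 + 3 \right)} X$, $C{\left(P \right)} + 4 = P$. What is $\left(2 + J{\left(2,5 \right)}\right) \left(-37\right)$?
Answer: $1036$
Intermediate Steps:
$C{\left(P \right)} = -4 + P$
$J{\left(q,X \right)} = - 6 X$ ($J{\left(q,X \right)} = \left(-4 + \left(-5 + 3\right)\right) X = \left(-4 - 2\right) X = - 6 X$)
$\left(2 + J{\left(2,5 \right)}\right) \left(-37\right) = \left(2 - 30\right) \left(-37\right) = \left(-28\right) \left(-37\right) = 1036$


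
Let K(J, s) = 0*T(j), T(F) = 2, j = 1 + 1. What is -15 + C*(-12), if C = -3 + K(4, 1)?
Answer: 21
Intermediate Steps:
j = 2
K(J, s) = 0 (K(J, s) = 0*2 = 0)
C = -3 (C = -3 + 0 = -3)
-15 + C*(-12) = -15 - 3*(-12) = -15 + 36 = 21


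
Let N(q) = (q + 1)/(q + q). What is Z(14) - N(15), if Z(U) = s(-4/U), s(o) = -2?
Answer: -38/15 ≈ -2.5333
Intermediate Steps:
Z(U) = -2
N(q) = (1 + q)/(2*q) (N(q) = (1 + q)/((2*q)) = (1 + q)*(1/(2*q)) = (1 + q)/(2*q))
Z(14) - N(15) = -2 - (1 + 15)/(2*15) = -2 - 16/(2*15) = -2 - 1*8/15 = -2 - 8/15 = -38/15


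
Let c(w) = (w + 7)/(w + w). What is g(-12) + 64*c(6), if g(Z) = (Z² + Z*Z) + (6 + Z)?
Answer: 1054/3 ≈ 351.33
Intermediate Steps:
c(w) = (7 + w)/(2*w) (c(w) = (7 + w)/((2*w)) = (7 + w)*(1/(2*w)) = (7 + w)/(2*w))
g(Z) = 6 + Z + 2*Z² (g(Z) = (Z² + Z²) + (6 + Z) = 2*Z² + (6 + Z) = 6 + Z + 2*Z²)
g(-12) + 64*c(6) = (6 - 12 + 2*(-12)²) + 64*((½)*(7 + 6)/6) = (6 - 12 + 2*144) + 64*((½)*(⅙)*13) = (6 - 12 + 288) + 64*(13/12) = 282 + 208/3 = 1054/3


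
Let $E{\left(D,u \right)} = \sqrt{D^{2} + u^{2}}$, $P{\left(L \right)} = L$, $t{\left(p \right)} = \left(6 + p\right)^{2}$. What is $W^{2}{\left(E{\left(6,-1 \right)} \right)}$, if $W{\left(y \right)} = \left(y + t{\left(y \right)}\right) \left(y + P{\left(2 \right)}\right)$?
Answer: $755766 + 124146 \sqrt{37} \approx 1.5109 \cdot 10^{6}$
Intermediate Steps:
$W{\left(y \right)} = \left(2 + y\right) \left(y + \left(6 + y\right)^{2}\right)$ ($W{\left(y \right)} = \left(y + \left(6 + y\right)^{2}\right) \left(y + 2\right) = \left(y + \left(6 + y\right)^{2}\right) \left(2 + y\right) = \left(2 + y\right) \left(y + \left(6 + y\right)^{2}\right)$)
$W^{2}{\left(E{\left(6,-1 \right)} \right)} = \left(72 + \left(\sqrt{6^{2} + \left(-1\right)^{2}}\right)^{3} + 15 \left(\sqrt{6^{2} + \left(-1\right)^{2}}\right)^{2} + 62 \sqrt{6^{2} + \left(-1\right)^{2}}\right)^{2} = \left(72 + \left(\sqrt{36 + 1}\right)^{3} + 15 \left(\sqrt{36 + 1}\right)^{2} + 62 \sqrt{36 + 1}\right)^{2} = \left(72 + \left(\sqrt{37}\right)^{3} + 15 \left(\sqrt{37}\right)^{2} + 62 \sqrt{37}\right)^{2} = \left(72 + 37 \sqrt{37} + 15 \cdot 37 + 62 \sqrt{37}\right)^{2} = \left(72 + 37 \sqrt{37} + 555 + 62 \sqrt{37}\right)^{2} = \left(627 + 99 \sqrt{37}\right)^{2}$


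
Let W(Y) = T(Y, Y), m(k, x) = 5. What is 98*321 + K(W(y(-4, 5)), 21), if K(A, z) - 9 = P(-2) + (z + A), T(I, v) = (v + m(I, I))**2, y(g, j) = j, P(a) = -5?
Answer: 31583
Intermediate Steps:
T(I, v) = (5 + v)**2 (T(I, v) = (v + 5)**2 = (5 + v)**2)
W(Y) = (5 + Y)**2
K(A, z) = 4 + A + z (K(A, z) = 9 + (-5 + (z + A)) = 9 + (-5 + (A + z)) = 9 + (-5 + A + z) = 4 + A + z)
98*321 + K(W(y(-4, 5)), 21) = 98*321 + (4 + (5 + 5)**2 + 21) = 31458 + (4 + 10**2 + 21) = 31458 + (4 + 100 + 21) = 31458 + 125 = 31583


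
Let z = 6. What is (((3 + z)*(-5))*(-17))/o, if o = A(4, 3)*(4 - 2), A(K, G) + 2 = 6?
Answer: 765/8 ≈ 95.625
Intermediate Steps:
A(K, G) = 4 (A(K, G) = -2 + 6 = 4)
o = 8 (o = 4*(4 - 2) = 4*2 = 8)
(((3 + z)*(-5))*(-17))/o = (((3 + 6)*(-5))*(-17))/8 = ((9*(-5))*(-17))*(1/8) = -45*(-17)*(1/8) = 765*(1/8) = 765/8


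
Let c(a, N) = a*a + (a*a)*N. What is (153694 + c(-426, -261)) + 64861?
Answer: -46965205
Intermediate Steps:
c(a, N) = a² + N*a² (c(a, N) = a² + a²*N = a² + N*a²)
(153694 + c(-426, -261)) + 64861 = (153694 + (-426)²*(1 - 261)) + 64861 = (153694 + 181476*(-260)) + 64861 = (153694 - 47183760) + 64861 = -47030066 + 64861 = -46965205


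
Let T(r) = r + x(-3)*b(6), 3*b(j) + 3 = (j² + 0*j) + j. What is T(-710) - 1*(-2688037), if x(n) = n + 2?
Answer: 2687314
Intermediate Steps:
x(n) = 2 + n
b(j) = -1 + j/3 + j²/3 (b(j) = -1 + ((j² + 0*j) + j)/3 = -1 + ((j² + 0) + j)/3 = -1 + (j² + j)/3 = -1 + (j + j²)/3 = -1 + (j/3 + j²/3) = -1 + j/3 + j²/3)
T(r) = -13 + r (T(r) = r + (2 - 3)*(-1 + (⅓)*6 + (⅓)*6²) = r - (-1 + 2 + (⅓)*36) = r - (-1 + 2 + 12) = r - 1*13 = r - 13 = -13 + r)
T(-710) - 1*(-2688037) = (-13 - 710) - 1*(-2688037) = -723 + 2688037 = 2687314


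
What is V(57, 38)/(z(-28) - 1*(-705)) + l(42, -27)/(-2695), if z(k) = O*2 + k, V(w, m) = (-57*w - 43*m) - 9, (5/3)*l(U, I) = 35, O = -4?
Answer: -1885427/257565 ≈ -7.3202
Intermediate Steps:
l(U, I) = 21 (l(U, I) = (⅗)*35 = 21)
V(w, m) = -9 - 57*w - 43*m
z(k) = -8 + k (z(k) = -4*2 + k = -8 + k)
V(57, 38)/(z(-28) - 1*(-705)) + l(42, -27)/(-2695) = (-9 - 57*57 - 43*38)/((-8 - 28) - 1*(-705)) + 21/(-2695) = (-9 - 3249 - 1634)/(-36 + 705) + 21*(-1/2695) = -4892/669 - 3/385 = -1885427/257565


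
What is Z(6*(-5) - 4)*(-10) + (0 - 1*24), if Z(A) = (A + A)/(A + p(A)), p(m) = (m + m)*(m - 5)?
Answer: -1828/77 ≈ -23.740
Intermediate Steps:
p(m) = 2*m*(-5 + m) (p(m) = (2*m)*(-5 + m) = 2*m*(-5 + m))
Z(A) = 2*A/(A + 2*A*(-5 + A)) (Z(A) = (A + A)/(A + 2*A*(-5 + A)) = (2*A)/(A + 2*A*(-5 + A)) = 2*A/(A + 2*A*(-5 + A)))
Z(6*(-5) - 4)*(-10) + (0 - 1*24) = (2/(-9 + 2*(6*(-5) - 4)))*(-10) + (0 - 1*24) = (2/(-9 + 2*(-30 - 4)))*(-10) + (0 - 24) = (2/(-9 + 2*(-34)))*(-10) - 24 = (2/(-9 - 68))*(-10) - 24 = (2/(-77))*(-10) - 24 = (2*(-1/77))*(-10) - 24 = -2/77*(-10) - 24 = 20/77 - 24 = -1828/77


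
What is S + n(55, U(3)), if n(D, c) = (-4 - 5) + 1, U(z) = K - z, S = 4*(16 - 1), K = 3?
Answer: 52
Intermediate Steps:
S = 60 (S = 4*15 = 60)
U(z) = 3 - z
n(D, c) = -8 (n(D, c) = -9 + 1 = -8)
S + n(55, U(3)) = 60 - 8 = 52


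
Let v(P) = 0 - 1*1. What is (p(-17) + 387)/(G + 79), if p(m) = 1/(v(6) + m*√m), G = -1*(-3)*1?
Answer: 1901717/402948 + 17*I*√17/402948 ≈ 4.7195 + 0.00017395*I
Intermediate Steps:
v(P) = -1 (v(P) = 0 - 1 = -1)
G = 3 (G = 3*1 = 3)
p(m) = 1/(-1 + m^(3/2)) (p(m) = 1/(-1 + m*√m) = 1/(-1 + m^(3/2)))
(p(-17) + 387)/(G + 79) = (1/(-1 + (-17)^(3/2)) + 387)/(3 + 79) = (1/(-1 - 17*I*√17) + 387)/82 = (387 + 1/(-1 - 17*I*√17))*(1/82) = 387/82 + 1/(82*(-1 - 17*I*√17))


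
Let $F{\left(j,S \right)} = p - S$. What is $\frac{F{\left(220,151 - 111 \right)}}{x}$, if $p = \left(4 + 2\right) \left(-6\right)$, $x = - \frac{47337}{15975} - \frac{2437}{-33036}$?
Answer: $\frac{4456556400}{169432673} \approx 26.303$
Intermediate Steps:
$x = - \frac{169432673}{58638900}$ ($x = \left(-47337\right) \frac{1}{15975} - - \frac{2437}{33036} = - \frac{15779}{5325} + \frac{2437}{33036} = - \frac{169432673}{58638900} \approx -2.8894$)
$p = -36$ ($p = 6 \left(-6\right) = -36$)
$F{\left(j,S \right)} = -36 - S$
$\frac{F{\left(220,151 - 111 \right)}}{x} = \frac{-36 - \left(151 - 111\right)}{- \frac{169432673}{58638900}} = \left(-36 - 40\right) \left(- \frac{58638900}{169432673}\right) = \left(-76\right) \left(- \frac{58638900}{169432673}\right) = \frac{4456556400}{169432673}$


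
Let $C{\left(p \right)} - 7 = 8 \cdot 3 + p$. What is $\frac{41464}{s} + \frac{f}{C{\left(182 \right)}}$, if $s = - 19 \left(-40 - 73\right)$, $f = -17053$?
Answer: $- \frac{27780959}{457311} \approx -60.748$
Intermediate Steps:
$C{\left(p \right)} = 31 + p$ ($C{\left(p \right)} = 7 + \left(8 \cdot 3 + p\right) = 7 + \left(24 + p\right) = 31 + p$)
$s = 2147$ ($s = \left(-19\right) \left(-113\right) = 2147$)
$\frac{41464}{s} + \frac{f}{C{\left(182 \right)}} = \frac{41464}{2147} - \frac{17053}{31 + 182} = 41464 \cdot \frac{1}{2147} - \frac{17053}{213} = \frac{41464}{2147} - \frac{17053}{213} = - \frac{27780959}{457311}$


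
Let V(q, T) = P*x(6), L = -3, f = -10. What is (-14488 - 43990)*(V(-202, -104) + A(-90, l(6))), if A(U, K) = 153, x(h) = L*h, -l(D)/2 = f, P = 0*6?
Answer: -8947134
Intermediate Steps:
P = 0
l(D) = 20 (l(D) = -2*(-10) = 20)
x(h) = -3*h
V(q, T) = 0 (V(q, T) = 0*(-3*6) = 0*(-18) = 0)
(-14488 - 43990)*(V(-202, -104) + A(-90, l(6))) = (-14488 - 43990)*(0 + 153) = -58478*153 = -8947134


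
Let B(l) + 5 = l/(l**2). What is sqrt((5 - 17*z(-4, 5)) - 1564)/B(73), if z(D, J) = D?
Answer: -73*I*sqrt(1491)/364 ≈ -7.7439*I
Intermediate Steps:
B(l) = -5 + 1/l (B(l) = -5 + l/(l**2) = -5 + l/l**2 = -5 + 1/l)
sqrt((5 - 17*z(-4, 5)) - 1564)/B(73) = sqrt((5 - 17*(-4)) - 1564)/(-5 + 1/73) = sqrt((5 + 68) - 1564)/(-5 + 1/73) = sqrt(73 - 1564)/(-364/73) = sqrt(-1491)*(-73/364) = (I*sqrt(1491))*(-73/364) = -73*I*sqrt(1491)/364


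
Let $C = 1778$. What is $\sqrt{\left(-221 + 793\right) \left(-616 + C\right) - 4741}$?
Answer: $\sqrt{659923} \approx 812.36$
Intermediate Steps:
$\sqrt{\left(-221 + 793\right) \left(-616 + C\right) - 4741} = \sqrt{\left(-221 + 793\right) \left(-616 + 1778\right) - 4741} = \sqrt{572 \cdot 1162 - 4741} = \sqrt{664664 - 4741} = \sqrt{659923}$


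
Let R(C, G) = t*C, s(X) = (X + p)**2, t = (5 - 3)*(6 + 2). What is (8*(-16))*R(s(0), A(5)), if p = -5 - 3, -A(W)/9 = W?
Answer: -131072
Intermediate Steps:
A(W) = -9*W
t = 16 (t = 2*8 = 16)
p = -8
s(X) = (-8 + X)**2 (s(X) = (X - 8)**2 = (-8 + X)**2)
R(C, G) = 16*C
(8*(-16))*R(s(0), A(5)) = (8*(-16))*(16*(-8 + 0)**2) = -2048*(-8)**2 = -2048*64 = -128*1024 = -131072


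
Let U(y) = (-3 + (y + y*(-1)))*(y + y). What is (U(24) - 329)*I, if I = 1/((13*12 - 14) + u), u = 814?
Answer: -473/956 ≈ -0.49477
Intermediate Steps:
I = 1/956 (I = 1/((13*12 - 14) + 814) = 1/((156 - 14) + 814) = 1/(142 + 814) = 1/956 ≈ 0.0010460)
U(y) = -6*y (U(y) = (-3 + (y - y))*(2*y) = (-3 + 0)*(2*y) = -6*y)
(U(24) - 329)*I = (-6*24 - 329)*(1/956) = (-144 - 329)*(1/956) = -473*1/956 = -473/956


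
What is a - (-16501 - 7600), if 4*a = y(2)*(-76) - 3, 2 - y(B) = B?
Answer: 96401/4 ≈ 24100.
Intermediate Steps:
y(B) = 2 - B
a = -¾ (a = ((2 - 1*2)*(-76) - 3)/4 = ((2 - 2)*(-76) - 3)/4 = (0*(-76) - 3)/4 = (0 - 3)/4 = (¼)*(-3) = -¾ ≈ -0.75000)
a - (-16501 - 7600) = -¾ - (-16501 - 7600) = -¾ - 1*(-24101) = -¾ + 24101 = 96401/4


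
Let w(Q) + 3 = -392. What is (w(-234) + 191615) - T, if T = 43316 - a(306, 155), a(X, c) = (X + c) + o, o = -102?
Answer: 148263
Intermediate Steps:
w(Q) = -395 (w(Q) = -3 - 392 = -395)
a(X, c) = -102 + X + c (a(X, c) = (X + c) - 102 = -102 + X + c)
T = 42957 (T = 43316 - (-102 + 306 + 155) = 43316 - 1*359 = 43316 - 359 = 42957)
(w(-234) + 191615) - T = (-395 + 191615) - 1*42957 = 191220 - 42957 = 148263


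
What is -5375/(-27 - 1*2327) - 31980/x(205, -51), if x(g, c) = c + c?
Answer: 12638195/40018 ≈ 315.81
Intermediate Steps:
x(g, c) = 2*c
-5375/(-27 - 1*2327) - 31980/x(205, -51) = -5375/(-27 - 1*2327) - 31980/(2*(-51)) = -5375/(-27 - 2327) - 31980/(-102) = -5375/(-2354) - 31980*(-1/102) = -5375*(-1/2354) + 5330/17 = 5375/2354 + 5330/17 = 12638195/40018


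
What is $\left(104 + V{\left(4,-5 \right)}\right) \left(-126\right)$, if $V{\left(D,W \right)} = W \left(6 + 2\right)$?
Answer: $-8064$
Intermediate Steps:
$V{\left(D,W \right)} = 8 W$ ($V{\left(D,W \right)} = W 8 = 8 W$)
$\left(104 + V{\left(4,-5 \right)}\right) \left(-126\right) = \left(104 + 8 \left(-5\right)\right) \left(-126\right) = \left(104 - 40\right) \left(-126\right) = 64 \left(-126\right) = -8064$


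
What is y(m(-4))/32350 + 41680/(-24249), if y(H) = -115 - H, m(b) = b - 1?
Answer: -135101539/78445515 ≈ -1.7222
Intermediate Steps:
m(b) = -1 + b
y(m(-4))/32350 + 41680/(-24249) = (-115 - (-1 - 4))/32350 + 41680/(-24249) = (-115 - 1*(-5))*(1/32350) + 41680*(-1/24249) = (-115 + 5)*(1/32350) - 41680/24249 = -110*1/32350 - 41680/24249 = -11/3235 - 41680/24249 = -135101539/78445515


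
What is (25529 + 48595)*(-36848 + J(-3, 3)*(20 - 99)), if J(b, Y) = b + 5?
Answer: -2743032744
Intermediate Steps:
J(b, Y) = 5 + b
(25529 + 48595)*(-36848 + J(-3, 3)*(20 - 99)) = (25529 + 48595)*(-36848 + (5 - 3)*(20 - 99)) = 74124*(-36848 + 2*(-79)) = 74124*(-36848 - 158) = 74124*(-37006) = -2743032744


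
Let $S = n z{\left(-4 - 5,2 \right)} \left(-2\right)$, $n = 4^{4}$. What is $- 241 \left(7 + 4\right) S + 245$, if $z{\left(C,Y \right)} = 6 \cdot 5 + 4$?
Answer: $46148853$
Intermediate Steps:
$n = 256$
$z{\left(C,Y \right)} = 34$ ($z{\left(C,Y \right)} = 30 + 4 = 34$)
$S = -17408$ ($S = 256 \cdot 34 \left(-2\right) = 8704 \left(-2\right) = -17408$)
$- 241 \left(7 + 4\right) S + 245 = - 241 \left(7 + 4\right) \left(-17408\right) + 245 = - 241 \cdot 11 \left(-17408\right) + 245 = \left(-241\right) \left(-191488\right) + 245 = 46148608 + 245 = 46148853$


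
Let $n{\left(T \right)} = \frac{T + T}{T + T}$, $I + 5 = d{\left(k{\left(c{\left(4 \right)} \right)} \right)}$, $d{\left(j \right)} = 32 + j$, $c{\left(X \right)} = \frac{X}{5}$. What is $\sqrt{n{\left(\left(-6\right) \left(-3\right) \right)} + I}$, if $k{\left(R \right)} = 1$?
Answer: $\sqrt{29} \approx 5.3852$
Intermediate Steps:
$c{\left(X \right)} = \frac{X}{5}$ ($c{\left(X \right)} = X \frac{1}{5} = \frac{X}{5}$)
$I = 28$ ($I = -5 + \left(32 + 1\right) = -5 + 33 = 28$)
$n{\left(T \right)} = 1$ ($n{\left(T \right)} = \frac{2 T}{2 T} = 2 T \frac{1}{2 T} = 1$)
$\sqrt{n{\left(\left(-6\right) \left(-3\right) \right)} + I} = \sqrt{1 + 28} = \sqrt{29}$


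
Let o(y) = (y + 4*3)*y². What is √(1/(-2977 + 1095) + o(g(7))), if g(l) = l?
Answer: √3297529362/1882 ≈ 30.512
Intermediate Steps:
o(y) = y²*(12 + y) (o(y) = (y + 12)*y² = (12 + y)*y² = y²*(12 + y))
√(1/(-2977 + 1095) + o(g(7))) = √(1/(-2977 + 1095) + 7²*(12 + 7)) = √(1/(-1882) + 49*19) = √(-1/1882 + 931) = √(1752141/1882) = √3297529362/1882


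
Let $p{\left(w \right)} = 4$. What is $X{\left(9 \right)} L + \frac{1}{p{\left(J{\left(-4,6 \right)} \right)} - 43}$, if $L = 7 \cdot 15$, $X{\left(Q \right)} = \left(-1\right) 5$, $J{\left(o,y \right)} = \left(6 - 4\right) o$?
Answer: $- \frac{20476}{39} \approx -525.03$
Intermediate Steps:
$J{\left(o,y \right)} = 2 o$
$X{\left(Q \right)} = -5$
$L = 105$
$X{\left(9 \right)} L + \frac{1}{p{\left(J{\left(-4,6 \right)} \right)} - 43} = \left(-5\right) 105 + \frac{1}{4 - 43} = -525 + \frac{1}{-39} = -525 - \frac{1}{39} = - \frac{20476}{39}$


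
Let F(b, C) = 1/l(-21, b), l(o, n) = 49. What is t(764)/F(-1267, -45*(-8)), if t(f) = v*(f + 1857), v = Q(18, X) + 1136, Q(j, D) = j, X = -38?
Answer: 148207066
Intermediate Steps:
v = 1154 (v = 18 + 1136 = 1154)
t(f) = 2142978 + 1154*f (t(f) = 1154*(f + 1857) = 1154*(1857 + f) = 2142978 + 1154*f)
F(b, C) = 1/49
t(764)/F(-1267, -45*(-8)) = (2142978 + 1154*764)/(1/49) = (2142978 + 881656)*49 = 3024634*49 = 148207066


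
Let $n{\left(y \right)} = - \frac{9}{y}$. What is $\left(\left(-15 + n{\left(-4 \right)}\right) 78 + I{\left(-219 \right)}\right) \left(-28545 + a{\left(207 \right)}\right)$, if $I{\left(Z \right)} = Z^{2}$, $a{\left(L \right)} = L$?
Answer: $-1330936677$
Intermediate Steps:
$\left(\left(-15 + n{\left(-4 \right)}\right) 78 + I{\left(-219 \right)}\right) \left(-28545 + a{\left(207 \right)}\right) = \left(\left(-15 - \frac{9}{-4}\right) 78 + \left(-219\right)^{2}\right) \left(-28545 + 207\right) = \left(\left(-15 - - \frac{9}{4}\right) 78 + 47961\right) \left(-28338\right) = \left(\left(-15 + \frac{9}{4}\right) 78 + 47961\right) \left(-28338\right) = \left(\left(- \frac{51}{4}\right) 78 + 47961\right) \left(-28338\right) = \left(- \frac{1989}{2} + 47961\right) \left(-28338\right) = \frac{93933}{2} \left(-28338\right) = -1330936677$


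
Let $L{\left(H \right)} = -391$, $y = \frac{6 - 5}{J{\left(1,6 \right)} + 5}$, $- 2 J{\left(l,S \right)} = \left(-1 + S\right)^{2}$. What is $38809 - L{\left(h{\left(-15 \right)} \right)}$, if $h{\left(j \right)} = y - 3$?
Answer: $39200$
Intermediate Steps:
$J{\left(l,S \right)} = - \frac{\left(-1 + S\right)^{2}}{2}$
$y = - \frac{2}{15}$ ($y = \frac{6 - 5}{- \frac{\left(-1 + 6\right)^{2}}{2} + 5} = 1 \frac{1}{- \frac{5^{2}}{2} + 5} = 1 \frac{1}{\left(- \frac{1}{2}\right) 25 + 5} = 1 \frac{1}{- \frac{25}{2} + 5} = 1 \frac{1}{- \frac{15}{2}} = 1 \left(- \frac{2}{15}\right) = - \frac{2}{15} \approx -0.13333$)
$h{\left(j \right)} = - \frac{47}{15}$ ($h{\left(j \right)} = - \frac{2}{15} - 3 = - \frac{47}{15}$)
$38809 - L{\left(h{\left(-15 \right)} \right)} = 38809 - -391 = 38809 + 391 = 39200$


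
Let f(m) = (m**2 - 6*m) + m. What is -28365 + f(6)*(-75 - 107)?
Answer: -29457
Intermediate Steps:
f(m) = m**2 - 5*m
-28365 + f(6)*(-75 - 107) = -28365 + (6*(-5 + 6))*(-75 - 107) = -28365 + (6*1)*(-182) = -28365 + 6*(-182) = -28365 - 1092 = -29457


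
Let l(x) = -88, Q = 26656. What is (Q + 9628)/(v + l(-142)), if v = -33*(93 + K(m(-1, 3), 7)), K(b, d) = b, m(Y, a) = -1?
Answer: -9071/781 ≈ -11.615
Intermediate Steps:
v = -3036 (v = -33*(93 - 1) = -33*92 = -3036)
(Q + 9628)/(v + l(-142)) = (26656 + 9628)/(-3036 - 88) = 36284/(-3124) = 36284*(-1/3124) = -9071/781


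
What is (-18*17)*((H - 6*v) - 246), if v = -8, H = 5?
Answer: 59058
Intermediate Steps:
(-18*17)*((H - 6*v) - 246) = (-18*17)*((5 - 6*(-8)) - 246) = -306*((5 + 48) - 246) = -306*(53 - 246) = -306*(-193) = 59058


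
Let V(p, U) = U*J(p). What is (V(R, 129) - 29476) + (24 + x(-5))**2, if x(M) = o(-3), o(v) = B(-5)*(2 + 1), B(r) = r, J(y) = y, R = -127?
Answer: -45778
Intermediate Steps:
V(p, U) = U*p
o(v) = -15 (o(v) = -5*(2 + 1) = -5*3 = -15)
x(M) = -15
(V(R, 129) - 29476) + (24 + x(-5))**2 = (129*(-127) - 29476) + (24 - 15)**2 = (-16383 - 29476) + 9**2 = -45859 + 81 = -45778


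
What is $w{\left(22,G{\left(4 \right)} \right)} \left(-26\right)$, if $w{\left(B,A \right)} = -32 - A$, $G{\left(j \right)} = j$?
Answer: $936$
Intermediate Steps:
$w{\left(22,G{\left(4 \right)} \right)} \left(-26\right) = \left(-32 - 4\right) \left(-26\right) = \left(-36\right) \left(-26\right) = 936$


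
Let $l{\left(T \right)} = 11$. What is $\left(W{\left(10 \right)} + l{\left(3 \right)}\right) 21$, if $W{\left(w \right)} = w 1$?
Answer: $441$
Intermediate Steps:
$W{\left(w \right)} = w$
$\left(W{\left(10 \right)} + l{\left(3 \right)}\right) 21 = \left(10 + 11\right) 21 = 21 \cdot 21 = 441$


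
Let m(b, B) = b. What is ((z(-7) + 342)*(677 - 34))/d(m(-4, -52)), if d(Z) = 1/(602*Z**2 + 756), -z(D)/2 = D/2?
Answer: 2331139916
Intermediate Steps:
z(D) = -D (z(D) = -2*D/2 = -D)
d(Z) = 1/(756 + 602*Z**2)
((z(-7) + 342)*(677 - 34))/d(m(-4, -52)) = ((-1*(-7) + 342)*(677 - 34))/((1/(14*(54 + 43*(-4)**2)))) = ((7 + 342)*643)/((1/(14*(54 + 43*16)))) = (349*643)/((1/(14*(54 + 688)))) = 224407/(((1/14)/742)) = 224407/(((1/14)*(1/742))) = 224407/(1/10388) = 224407*10388 = 2331139916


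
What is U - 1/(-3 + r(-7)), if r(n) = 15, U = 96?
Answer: 1151/12 ≈ 95.917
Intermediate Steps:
U - 1/(-3 + r(-7)) = 96 - 1/(-3 + 15) = 96 - 1/12 = 1151/12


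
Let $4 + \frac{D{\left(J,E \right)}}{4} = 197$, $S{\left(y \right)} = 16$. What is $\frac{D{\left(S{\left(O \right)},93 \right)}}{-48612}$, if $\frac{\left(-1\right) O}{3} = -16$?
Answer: $- \frac{193}{12153} \approx -0.015881$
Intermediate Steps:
$O = 48$ ($O = \left(-3\right) \left(-16\right) = 48$)
$D{\left(J,E \right)} = 772$ ($D{\left(J,E \right)} = -16 + 4 \cdot 197 = -16 + 788 = 772$)
$\frac{D{\left(S{\left(O \right)},93 \right)}}{-48612} = \frac{772}{-48612} = 772 \left(- \frac{1}{48612}\right) = - \frac{193}{12153}$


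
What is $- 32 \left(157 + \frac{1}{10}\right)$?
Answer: $- \frac{25136}{5} \approx -5027.2$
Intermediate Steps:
$- 32 \left(157 + \frac{1}{10}\right) = \left(-32\right) \frac{1571}{10} = - \frac{25136}{5}$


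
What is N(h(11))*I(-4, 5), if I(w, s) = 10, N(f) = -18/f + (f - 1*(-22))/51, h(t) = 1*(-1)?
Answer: 3130/17 ≈ 184.12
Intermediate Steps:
h(t) = -1
N(f) = 22/51 - 18/f + f/51 (N(f) = -18/f + (f + 22)*(1/51) = -18/f + (22 + f)*(1/51) = -18/f + (22/51 + f/51) = 22/51 - 18/f + f/51)
N(h(11))*I(-4, 5) = ((1/51)*(-918 - (22 - 1))/(-1))*10 = ((1/51)*(-1)*(-918 - 1*21))*10 = ((1/51)*(-1)*(-918 - 21))*10 = ((1/51)*(-1)*(-939))*10 = (313/17)*10 = 3130/17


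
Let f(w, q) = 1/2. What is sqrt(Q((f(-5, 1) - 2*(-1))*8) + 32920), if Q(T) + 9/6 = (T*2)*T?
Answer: 3*sqrt(14986)/2 ≈ 183.63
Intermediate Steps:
f(w, q) = 1/2
Q(T) = -3/2 + 2*T**2 (Q(T) = -3/2 + (T*2)*T = -3/2 + (2*T)*T = -3/2 + 2*T**2)
sqrt(Q((f(-5, 1) - 2*(-1))*8) + 32920) = sqrt((-3/2 + 2*((1/2 - 2*(-1))*8)**2) + 32920) = sqrt((-3/2 + 2*((1/2 + 2)*8)**2) + 32920) = sqrt((-3/2 + 2*((5/2)*8)**2) + 32920) = sqrt((-3/2 + 2*20**2) + 32920) = sqrt((-3/2 + 2*400) + 32920) = sqrt((-3/2 + 800) + 32920) = sqrt(1597/2 + 32920) = sqrt(67437/2) = 3*sqrt(14986)/2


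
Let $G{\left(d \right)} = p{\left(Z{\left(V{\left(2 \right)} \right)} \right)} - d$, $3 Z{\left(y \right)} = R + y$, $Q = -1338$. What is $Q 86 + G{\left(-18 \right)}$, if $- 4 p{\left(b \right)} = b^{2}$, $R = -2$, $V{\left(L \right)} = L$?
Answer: $-115050$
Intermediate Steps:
$Z{\left(y \right)} = - \frac{2}{3} + \frac{y}{3}$ ($Z{\left(y \right)} = \frac{-2 + y}{3} = - \frac{2}{3} + \frac{y}{3}$)
$p{\left(b \right)} = - \frac{b^{2}}{4}$
$G{\left(d \right)} = - d$ ($G{\left(d \right)} = - \frac{\left(- \frac{2}{3} + \frac{1}{3} \cdot 2\right)^{2}}{4} - d = - \frac{\left(- \frac{2}{3} + \frac{2}{3}\right)^{2}}{4} - d = - \frac{0^{2}}{4} - d = \left(- \frac{1}{4}\right) 0 - d = 0 - d = - d$)
$Q 86 + G{\left(-18 \right)} = \left(-1338\right) 86 - -18 = -115068 + 18 = -115050$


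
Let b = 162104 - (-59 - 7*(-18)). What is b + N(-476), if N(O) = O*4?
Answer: 160133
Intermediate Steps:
N(O) = 4*O
b = 162037 (b = 162104 - (-59 + 126) = 162104 - 1*67 = 162104 - 67 = 162037)
b + N(-476) = 162037 + 4*(-476) = 162037 - 1904 = 160133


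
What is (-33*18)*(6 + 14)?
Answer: -11880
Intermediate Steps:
(-33*18)*(6 + 14) = -594*20 = -11880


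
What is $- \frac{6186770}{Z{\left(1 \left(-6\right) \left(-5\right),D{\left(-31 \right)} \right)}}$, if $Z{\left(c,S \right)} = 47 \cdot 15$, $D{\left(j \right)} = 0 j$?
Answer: $- \frac{1237354}{141} \approx -8775.6$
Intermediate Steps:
$D{\left(j \right)} = 0$
$Z{\left(c,S \right)} = 705$
$- \frac{6186770}{Z{\left(1 \left(-6\right) \left(-5\right),D{\left(-31 \right)} \right)}} = - \frac{6186770}{705} = \left(-6186770\right) \frac{1}{705} = - \frac{1237354}{141}$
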